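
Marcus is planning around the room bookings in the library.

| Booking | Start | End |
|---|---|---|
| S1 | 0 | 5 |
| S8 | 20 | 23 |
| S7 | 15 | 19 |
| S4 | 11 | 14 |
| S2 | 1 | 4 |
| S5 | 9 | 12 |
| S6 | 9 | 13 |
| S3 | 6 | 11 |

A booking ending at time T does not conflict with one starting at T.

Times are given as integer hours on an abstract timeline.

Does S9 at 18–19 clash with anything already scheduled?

Yes — it overlaps S7

S1: ends 5 at or before S9 starts 18 → clear.
S2: ends 4 at or before S9 starts 18 → clear.
S3: ends 11 at or before S9 starts 18 → clear.
S5: ends 12 at or before S9 starts 18 → clear.
S6: ends 13 at or before S9 starts 18 → clear.
S4: ends 14 at or before S9 starts 18 → clear.
S7: starts 15 before S9 ends 19, and ends 19 after S9 starts 18 → overlap.
S8: starts 20 at or after S9 ends 19 → clear.
S9 overlaps S7.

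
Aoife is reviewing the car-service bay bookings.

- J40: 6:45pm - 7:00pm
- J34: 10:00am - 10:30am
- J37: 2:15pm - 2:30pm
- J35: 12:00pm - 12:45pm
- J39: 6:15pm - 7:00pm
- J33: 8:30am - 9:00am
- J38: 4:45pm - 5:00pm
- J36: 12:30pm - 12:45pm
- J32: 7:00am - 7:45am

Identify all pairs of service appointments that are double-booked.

Sorted by start: J32, J33, J34, J35, J36, J37, J38, J39, J40.
J33 starts after J32 ends, so J32 has no further overlaps.
J34 starts after J33 ends, so J33 has no further overlaps.
J35 starts after J34 ends, so J34 has no further overlaps.
J36 starts before J35 ends → J35 and J36 overlap.
J37 starts after J35 ends, so J35 has no further overlaps.
J37 starts after J36 ends, so J36 has no further overlaps.
J38 starts after J37 ends, so J37 has no further overlaps.
J39 starts after J38 ends, so J38 has no further overlaps.
J40 starts before J39 ends → J39 and J40 overlap.

J35 & J36, J39 & J40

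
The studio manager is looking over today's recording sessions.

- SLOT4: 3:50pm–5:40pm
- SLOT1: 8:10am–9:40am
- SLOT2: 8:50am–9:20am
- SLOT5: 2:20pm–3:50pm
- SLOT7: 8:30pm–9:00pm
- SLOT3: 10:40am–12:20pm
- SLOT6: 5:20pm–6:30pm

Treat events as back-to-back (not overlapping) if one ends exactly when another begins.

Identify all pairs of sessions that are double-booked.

Sorted by start: SLOT1, SLOT2, SLOT3, SLOT5, SLOT4, SLOT6, SLOT7.
SLOT2 starts before SLOT1 ends → SLOT1 and SLOT2 overlap.
SLOT3 starts after SLOT1 ends — done with SLOT1.
SLOT3 starts after SLOT2 ends — done with SLOT2.
SLOT5 starts after SLOT3 ends — done with SLOT3.
SLOT4 starts exactly when SLOT5 ends (back-to-back, no overlap) — done with SLOT5.
SLOT6 starts before SLOT4 ends → SLOT4 and SLOT6 overlap.
SLOT7 starts after SLOT4 ends.
SLOT7 starts after SLOT6 ends.

SLOT1 & SLOT2, SLOT4 & SLOT6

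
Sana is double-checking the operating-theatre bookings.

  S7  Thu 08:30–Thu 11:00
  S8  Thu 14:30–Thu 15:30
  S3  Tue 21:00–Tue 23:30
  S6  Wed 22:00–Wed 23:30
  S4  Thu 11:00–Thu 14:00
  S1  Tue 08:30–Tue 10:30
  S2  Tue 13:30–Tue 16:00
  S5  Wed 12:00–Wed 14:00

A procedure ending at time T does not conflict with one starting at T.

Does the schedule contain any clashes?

No

Sorted by start: S1, S2, S3, S5, S6, S7, S4, S8.
S2 starts after S1 ends, so S1 has no further overlaps.
S3 starts after S2 ends, so S2 has no further overlaps.
S5 starts after S3 ends, so S3 has no further overlaps.
S6 starts after S5 ends, so S5 has no further overlaps.
S7 starts after S6 ends, so S6 has no further overlaps.
S4 starts exactly when S7 ends (back-to-back, no overlap), so S7 has no further overlaps.
S8 starts after S4 ends.
Every pair is clear; the schedule has no overlaps.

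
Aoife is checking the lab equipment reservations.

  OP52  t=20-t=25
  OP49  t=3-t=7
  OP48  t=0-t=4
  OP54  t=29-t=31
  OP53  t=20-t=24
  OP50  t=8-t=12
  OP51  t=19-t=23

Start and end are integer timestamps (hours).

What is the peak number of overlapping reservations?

Sort all start/end points and keep a running count:
t=0 start OP48 → 1
t=3 start OP49 → 2
t=4 end OP48 → 1
t=7 end OP49 → 0
t=8 start OP50 → 1
t=12 end OP50 → 0
t=19 start OP51 → 1
t=20 start OP52 → 2
t=20 start OP53 → 3
t=23 end OP51 → 2
t=24 end OP53 → 1
t=25 end OP52 → 0
t=29 start OP54 → 1
t=31 end OP54 → 0
Peak is 3, at t=20 (OP51, OP52, OP53).

3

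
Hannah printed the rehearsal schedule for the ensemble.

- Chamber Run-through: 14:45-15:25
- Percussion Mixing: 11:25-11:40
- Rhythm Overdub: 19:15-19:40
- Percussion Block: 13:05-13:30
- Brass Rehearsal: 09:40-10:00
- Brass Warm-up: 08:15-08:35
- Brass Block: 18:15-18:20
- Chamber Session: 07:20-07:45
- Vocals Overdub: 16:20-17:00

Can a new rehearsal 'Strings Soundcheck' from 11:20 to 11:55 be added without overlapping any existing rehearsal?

Chamber Session: ends 07:45 at or before Strings Soundcheck starts 11:20 → clear.
Brass Warm-up: ends 08:35 at or before Strings Soundcheck starts 11:20 → clear.
Brass Rehearsal: ends 10:00 at or before Strings Soundcheck starts 11:20 → clear.
Percussion Mixing: starts 11:25 before Strings Soundcheck ends 11:55, and ends 11:40 after Strings Soundcheck starts 11:20 → overlap.
Percussion Block: starts 13:05 at or after Strings Soundcheck ends 11:55 → clear.
Chamber Run-through: starts 14:45 at or after Strings Soundcheck ends 11:55 → clear.
Vocals Overdub: starts 16:20 at or after Strings Soundcheck ends 11:55 → clear.
Brass Block: starts 18:15 at or after Strings Soundcheck ends 11:55 → clear.
Rhythm Overdub: starts 19:15 at or after Strings Soundcheck ends 11:55 → clear.
Strings Soundcheck overlaps Percussion Mixing.

No — it overlaps Percussion Mixing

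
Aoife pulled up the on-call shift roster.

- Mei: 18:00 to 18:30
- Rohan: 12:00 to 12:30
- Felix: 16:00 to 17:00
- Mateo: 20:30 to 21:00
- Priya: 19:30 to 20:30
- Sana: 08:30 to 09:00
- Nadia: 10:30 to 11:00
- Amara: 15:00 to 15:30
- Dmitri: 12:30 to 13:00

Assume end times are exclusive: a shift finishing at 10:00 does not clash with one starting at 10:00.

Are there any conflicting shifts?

Sorted by start: Sana, Nadia, Rohan, Dmitri, Amara, Felix, Mei, Priya, Mateo.
Nadia starts after Sana ends — done with Sana.
Rohan starts after Nadia ends — done with Nadia.
Dmitri starts exactly when Rohan ends (back-to-back, no overlap) — done with Rohan.
Amara starts after Dmitri ends — done with Dmitri.
Felix starts after Amara ends — done with Amara.
Mei starts after Felix ends — done with Felix.
Priya starts after Mei ends — done with Mei.
Mateo starts exactly when Priya ends (back-to-back, no overlap).
Every pair is clear; the schedule has no overlaps.

No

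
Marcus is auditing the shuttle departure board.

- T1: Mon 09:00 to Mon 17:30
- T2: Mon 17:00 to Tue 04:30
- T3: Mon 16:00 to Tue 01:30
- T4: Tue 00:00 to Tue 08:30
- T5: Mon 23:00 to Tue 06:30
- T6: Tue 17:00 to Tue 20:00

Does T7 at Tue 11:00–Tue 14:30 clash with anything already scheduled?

No — it doesn't clash with anything

T1: ends Mon 17:30 at or before T7 starts Tue 11:00 → clear.
T3: ends Tue 01:30 at or before T7 starts Tue 11:00 → clear.
T2: ends Tue 04:30 at or before T7 starts Tue 11:00 → clear.
T5: ends Tue 06:30 at or before T7 starts Tue 11:00 → clear.
T4: ends Tue 08:30 at or before T7 starts Tue 11:00 → clear.
T6: starts Tue 17:00 at or after T7 ends Tue 14:30 → clear.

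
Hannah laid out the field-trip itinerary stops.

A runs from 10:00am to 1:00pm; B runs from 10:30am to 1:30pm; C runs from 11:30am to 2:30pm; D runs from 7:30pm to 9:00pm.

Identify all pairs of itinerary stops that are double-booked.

Sorted by start: A, B, C, D.
B starts before A ends → A and B overlap.
C starts before A ends → A and C overlap.
D starts after A ends.
C starts before B ends → B and C overlap.
D starts after B ends.
D starts after C ends.

A & B, A & C, B & C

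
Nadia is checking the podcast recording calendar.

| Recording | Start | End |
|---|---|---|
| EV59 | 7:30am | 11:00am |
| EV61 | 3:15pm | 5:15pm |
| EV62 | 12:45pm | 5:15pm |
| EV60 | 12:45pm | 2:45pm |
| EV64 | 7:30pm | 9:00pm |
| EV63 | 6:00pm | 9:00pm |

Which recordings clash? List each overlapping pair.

EV60 & EV62, EV61 & EV62, EV63 & EV64

Sorted by start: EV59, EV60, EV62, EV61, EV63, EV64.
EV60 starts after EV59 ends, so EV59 has no further overlaps.
EV62 starts before EV60 ends → EV60 and EV62 overlap.
EV61 starts after EV60 ends, so EV60 has no further overlaps.
EV61 starts before EV62 ends → EV62 and EV61 overlap.
EV63 starts after EV62 ends, so EV62 has no further overlaps.
EV63 starts after EV61 ends, so EV61 has no further overlaps.
EV64 starts before EV63 ends → EV63 and EV64 overlap.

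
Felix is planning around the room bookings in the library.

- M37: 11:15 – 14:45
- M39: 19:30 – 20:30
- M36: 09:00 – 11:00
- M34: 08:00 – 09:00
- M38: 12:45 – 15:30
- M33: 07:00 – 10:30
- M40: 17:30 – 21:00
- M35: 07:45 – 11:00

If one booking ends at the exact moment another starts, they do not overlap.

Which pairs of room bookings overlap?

Sorted by start: M33, M35, M34, M36, M37, M38, M40, M39.
M35 starts before M33 ends → M33 and M35 overlap.
M34 starts before M33 ends → M33 and M34 overlap.
M36 starts before M33 ends → M33 and M36 overlap.
M37 starts after M33 ends; M33 is clear from here.
M34 starts before M35 ends → M35 and M34 overlap.
M36 starts before M35 ends → M35 and M36 overlap.
M37 starts after M35 ends; M35 is clear from here.
M36 starts exactly when M34 ends (back-to-back, no overlap); M34 is clear from here.
M37 starts after M36 ends; M36 is clear from here.
M38 starts before M37 ends → M37 and M38 overlap.
M40 starts after M37 ends; M37 is clear from here.
M40 starts after M38 ends; M38 is clear from here.
M39 starts before M40 ends → M40 and M39 overlap.

M33 & M34, M33 & M35, M33 & M36, M34 & M35, M35 & M36, M37 & M38, M39 & M40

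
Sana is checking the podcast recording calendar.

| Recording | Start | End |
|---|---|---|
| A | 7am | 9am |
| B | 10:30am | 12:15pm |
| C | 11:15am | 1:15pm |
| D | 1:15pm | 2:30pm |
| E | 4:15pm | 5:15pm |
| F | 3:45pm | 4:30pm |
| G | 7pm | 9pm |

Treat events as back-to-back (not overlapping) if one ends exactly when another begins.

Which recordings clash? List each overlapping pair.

Sorted by start: A, B, C, D, F, E, G.
B starts after A ends, so nothing later overlaps A either.
C starts before B ends → B and C overlap.
D starts after B ends, so nothing later overlaps B either.
D starts exactly when C ends (back-to-back, no overlap), so nothing later overlaps C either.
F starts after D ends, so nothing later overlaps D either.
E starts before F ends → F and E overlap.
G starts after F ends.
G starts after E ends.

B & C, E & F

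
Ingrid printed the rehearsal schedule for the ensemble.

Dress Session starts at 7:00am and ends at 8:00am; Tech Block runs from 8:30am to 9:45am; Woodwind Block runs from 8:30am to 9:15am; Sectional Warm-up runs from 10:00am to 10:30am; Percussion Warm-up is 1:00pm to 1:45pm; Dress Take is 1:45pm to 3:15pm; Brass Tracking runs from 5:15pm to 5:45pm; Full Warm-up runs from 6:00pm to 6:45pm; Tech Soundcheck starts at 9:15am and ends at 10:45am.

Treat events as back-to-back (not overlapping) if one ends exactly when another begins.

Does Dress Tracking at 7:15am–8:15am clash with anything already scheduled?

Yes — it overlaps Dress Session

Dress Session: starts 7:00am before Dress Tracking ends 8:15am, and ends 8:00am after Dress Tracking starts 7:15am → overlap.
Tech Block: starts 8:30am at or after Dress Tracking ends 8:15am → clear.
Woodwind Block: starts 8:30am at or after Dress Tracking ends 8:15am → clear.
Tech Soundcheck: starts 9:15am at or after Dress Tracking ends 8:15am → clear.
Sectional Warm-up: starts 10:00am at or after Dress Tracking ends 8:15am → clear.
Percussion Warm-up: starts 1:00pm at or after Dress Tracking ends 8:15am → clear.
Dress Take: starts 1:45pm at or after Dress Tracking ends 8:15am → clear.
Brass Tracking: starts 5:15pm at or after Dress Tracking ends 8:15am → clear.
Full Warm-up: starts 6:00pm at or after Dress Tracking ends 8:15am → clear.
Dress Tracking overlaps Dress Session.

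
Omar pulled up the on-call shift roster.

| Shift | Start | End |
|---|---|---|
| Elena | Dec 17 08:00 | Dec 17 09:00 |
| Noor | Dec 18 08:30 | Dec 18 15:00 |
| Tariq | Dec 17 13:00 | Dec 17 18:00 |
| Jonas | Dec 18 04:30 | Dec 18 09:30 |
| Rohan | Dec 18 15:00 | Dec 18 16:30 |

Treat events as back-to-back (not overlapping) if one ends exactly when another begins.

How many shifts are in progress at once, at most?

2

Sweep the timeline, counting +1 at each start and −1 at each end (ends before starts at a tie):
Dec 17 08:00 start Elena → 1
Dec 17 09:00 end Elena → 0
Dec 17 13:00 start Tariq → 1
Dec 17 18:00 end Tariq → 0
Dec 18 04:30 start Jonas → 1
Dec 18 08:30 start Noor → 2
Dec 18 09:30 end Jonas → 1
Dec 18 15:00 end Noor → 0
Dec 18 15:00 start Rohan → 1
Dec 18 16:30 end Rohan → 0
Peak is 2, at Dec 18 08:30 (Jonas, Noor).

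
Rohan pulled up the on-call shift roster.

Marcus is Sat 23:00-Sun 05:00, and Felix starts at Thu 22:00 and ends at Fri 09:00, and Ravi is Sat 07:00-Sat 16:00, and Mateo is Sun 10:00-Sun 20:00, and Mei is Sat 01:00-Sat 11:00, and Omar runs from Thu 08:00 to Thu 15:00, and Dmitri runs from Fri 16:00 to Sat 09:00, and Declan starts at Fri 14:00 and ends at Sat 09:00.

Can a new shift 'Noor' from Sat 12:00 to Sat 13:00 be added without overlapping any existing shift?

No — it overlaps Ravi

Omar: ends Thu 15:00 at or before Noor starts Sat 12:00 → clear.
Felix: ends Fri 09:00 at or before Noor starts Sat 12:00 → clear.
Declan: ends Sat 09:00 at or before Noor starts Sat 12:00 → clear.
Dmitri: ends Sat 09:00 at or before Noor starts Sat 12:00 → clear.
Mei: ends Sat 11:00 at or before Noor starts Sat 12:00 → clear.
Ravi: starts Sat 07:00 before Noor ends Sat 13:00, and ends Sat 16:00 after Noor starts Sat 12:00 → overlap.
Marcus: starts Sat 23:00 at or after Noor ends Sat 13:00 → clear.
Mateo: starts Sun 10:00 at or after Noor ends Sat 13:00 → clear.
Noor overlaps Ravi.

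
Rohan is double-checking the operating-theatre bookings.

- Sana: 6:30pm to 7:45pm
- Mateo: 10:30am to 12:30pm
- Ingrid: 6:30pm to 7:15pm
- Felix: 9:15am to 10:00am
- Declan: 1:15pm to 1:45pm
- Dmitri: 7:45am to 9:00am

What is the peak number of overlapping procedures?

Sweep the timeline, counting +1 at each start and −1 at each end (ends before starts at a tie):
7:45am start Dmitri → 1
9:00am end Dmitri → 0
9:15am start Felix → 1
10:00am end Felix → 0
10:30am start Mateo → 1
12:30pm end Mateo → 0
1:15pm start Declan → 1
1:45pm end Declan → 0
6:30pm start Ingrid → 1
6:30pm start Sana → 2
7:15pm end Ingrid → 1
7:45pm end Sana → 0
Peak is 2, at 6:30pm (Ingrid, Sana).

2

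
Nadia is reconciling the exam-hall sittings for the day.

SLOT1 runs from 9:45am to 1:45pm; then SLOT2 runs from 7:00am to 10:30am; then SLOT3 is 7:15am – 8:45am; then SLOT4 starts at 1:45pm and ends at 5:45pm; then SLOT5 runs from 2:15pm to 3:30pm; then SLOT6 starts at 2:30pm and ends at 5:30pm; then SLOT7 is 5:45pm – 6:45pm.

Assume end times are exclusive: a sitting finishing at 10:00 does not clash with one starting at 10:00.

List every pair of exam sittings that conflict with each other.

Check each pair: they overlap iff neither finishes before the other starts.
Sorted by start: SLOT2, SLOT3, SLOT1, SLOT4, SLOT5, SLOT6, SLOT7.
SLOT3 starts before SLOT2 ends → SLOT2 and SLOT3 overlap.
SLOT1 starts before SLOT2 ends → SLOT2 and SLOT1 overlap.
SLOT4 starts after SLOT2 ends — done with SLOT2.
SLOT1 starts after SLOT3 ends — done with SLOT3.
SLOT4 starts exactly when SLOT1 ends (back-to-back, no overlap) — done with SLOT1.
SLOT5 starts before SLOT4 ends → SLOT4 and SLOT5 overlap.
SLOT6 starts before SLOT4 ends → SLOT4 and SLOT6 overlap.
SLOT7 starts exactly when SLOT4 ends (back-to-back, no overlap).
SLOT6 starts before SLOT5 ends → SLOT5 and SLOT6 overlap.
SLOT7 starts after SLOT5 ends.
SLOT7 starts after SLOT6 ends.

SLOT1 & SLOT2, SLOT2 & SLOT3, SLOT4 & SLOT5, SLOT4 & SLOT6, SLOT5 & SLOT6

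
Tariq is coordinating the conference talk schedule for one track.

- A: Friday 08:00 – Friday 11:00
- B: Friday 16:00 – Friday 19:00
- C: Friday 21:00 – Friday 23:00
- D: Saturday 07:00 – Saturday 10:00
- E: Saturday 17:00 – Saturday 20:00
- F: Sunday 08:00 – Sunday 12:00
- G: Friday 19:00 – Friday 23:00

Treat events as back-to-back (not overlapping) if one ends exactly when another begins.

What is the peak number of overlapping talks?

2

Sweep the timeline, counting +1 at each start and −1 at each end (ends before starts at a tie):
Friday 08:00 start A → 1
Friday 11:00 end A → 0
Friday 16:00 start B → 1
Friday 19:00 end B → 0
Friday 19:00 start G → 1
Friday 21:00 start C → 2
Friday 23:00 end C → 1
Friday 23:00 end G → 0
Saturday 07:00 start D → 1
Saturday 10:00 end D → 0
Saturday 17:00 start E → 1
Saturday 20:00 end E → 0
Sunday 08:00 start F → 1
Sunday 12:00 end F → 0
Peak is 2, at Friday 21:00 (C, G).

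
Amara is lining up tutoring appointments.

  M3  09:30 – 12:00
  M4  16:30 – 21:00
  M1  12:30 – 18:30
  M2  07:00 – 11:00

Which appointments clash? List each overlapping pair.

M1 & M4, M2 & M3

Sorted by start: M2, M3, M1, M4.
M3 starts before M2 ends → M2 and M3 overlap.
M1 starts after M2 ends; M2 is clear from here.
M1 starts after M3 ends; M3 is clear from here.
M4 starts before M1 ends → M1 and M4 overlap.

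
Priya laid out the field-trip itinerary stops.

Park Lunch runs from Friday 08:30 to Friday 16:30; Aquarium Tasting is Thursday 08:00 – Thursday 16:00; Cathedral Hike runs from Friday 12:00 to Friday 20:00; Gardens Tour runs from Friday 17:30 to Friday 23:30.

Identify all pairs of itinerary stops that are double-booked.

Cathedral Hike & Gardens Tour, Cathedral Hike & Park Lunch

Sorted by start: Aquarium Tasting, Park Lunch, Cathedral Hike, Gardens Tour.
Park Lunch starts after Aquarium Tasting ends, so nothing later overlaps Aquarium Tasting either.
Cathedral Hike starts before Park Lunch ends → Park Lunch and Cathedral Hike overlap.
Gardens Tour starts after Park Lunch ends.
Gardens Tour starts before Cathedral Hike ends → Cathedral Hike and Gardens Tour overlap.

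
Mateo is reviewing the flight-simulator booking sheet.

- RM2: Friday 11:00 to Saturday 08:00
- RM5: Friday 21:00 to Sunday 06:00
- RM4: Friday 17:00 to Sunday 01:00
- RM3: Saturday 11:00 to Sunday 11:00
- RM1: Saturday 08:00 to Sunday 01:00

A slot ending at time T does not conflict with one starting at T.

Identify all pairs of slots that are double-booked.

Check each pair: they overlap iff neither finishes before the other starts.
Sorted by start: RM2, RM4, RM5, RM1, RM3.
RM4 starts before RM2 ends → RM2 and RM4 overlap.
RM5 starts before RM2 ends → RM2 and RM5 overlap.
RM1 starts exactly when RM2 ends (back-to-back, no overlap) — done with RM2.
RM5 starts before RM4 ends → RM4 and RM5 overlap.
RM1 starts before RM4 ends → RM4 and RM1 overlap.
RM3 starts before RM4 ends → RM4 and RM3 overlap.
RM1 starts before RM5 ends → RM5 and RM1 overlap.
RM3 starts before RM5 ends → RM5 and RM3 overlap.
RM3 starts before RM1 ends → RM1 and RM3 overlap.

RM1 & RM3, RM1 & RM4, RM1 & RM5, RM2 & RM4, RM2 & RM5, RM3 & RM4, RM3 & RM5, RM4 & RM5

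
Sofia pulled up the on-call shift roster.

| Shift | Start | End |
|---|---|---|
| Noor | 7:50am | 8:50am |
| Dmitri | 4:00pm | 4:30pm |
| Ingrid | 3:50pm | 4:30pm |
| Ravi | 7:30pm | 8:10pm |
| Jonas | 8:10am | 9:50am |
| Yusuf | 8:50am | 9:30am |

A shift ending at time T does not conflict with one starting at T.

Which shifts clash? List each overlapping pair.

Two intervals overlap when each starts before the other ends.
Sorted by start: Noor, Jonas, Yusuf, Ingrid, Dmitri, Ravi.
Jonas starts before Noor ends → Noor and Jonas overlap.
Yusuf starts exactly when Noor ends (back-to-back, no overlap) — done with Noor.
Yusuf starts before Jonas ends → Jonas and Yusuf overlap.
Ingrid starts after Jonas ends — done with Jonas.
Ingrid starts after Yusuf ends — done with Yusuf.
Dmitri starts before Ingrid ends → Ingrid and Dmitri overlap.
Ravi starts after Ingrid ends.
Ravi starts after Dmitri ends.

Dmitri & Ingrid, Jonas & Noor, Jonas & Yusuf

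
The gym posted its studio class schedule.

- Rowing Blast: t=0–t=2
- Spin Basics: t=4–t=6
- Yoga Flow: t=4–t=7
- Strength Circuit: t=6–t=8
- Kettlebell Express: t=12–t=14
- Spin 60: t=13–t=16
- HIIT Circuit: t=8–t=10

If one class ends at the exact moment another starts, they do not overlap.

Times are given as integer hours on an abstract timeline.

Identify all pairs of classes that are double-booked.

Sorted by start: Rowing Blast, Spin Basics, Yoga Flow, Strength Circuit, HIIT Circuit, Kettlebell Express, Spin 60.
Spin Basics starts after Rowing Blast ends; Rowing Blast is clear from here.
Yoga Flow starts before Spin Basics ends → Spin Basics and Yoga Flow overlap.
Strength Circuit starts exactly when Spin Basics ends (back-to-back, no overlap); Spin Basics is clear from here.
Strength Circuit starts before Yoga Flow ends → Yoga Flow and Strength Circuit overlap.
HIIT Circuit starts after Yoga Flow ends; Yoga Flow is clear from here.
HIIT Circuit starts exactly when Strength Circuit ends (back-to-back, no overlap); Strength Circuit is clear from here.
Kettlebell Express starts after HIIT Circuit ends; HIIT Circuit is clear from here.
Spin 60 starts before Kettlebell Express ends → Kettlebell Express and Spin 60 overlap.

Kettlebell Express & Spin 60, Spin Basics & Yoga Flow, Strength Circuit & Yoga Flow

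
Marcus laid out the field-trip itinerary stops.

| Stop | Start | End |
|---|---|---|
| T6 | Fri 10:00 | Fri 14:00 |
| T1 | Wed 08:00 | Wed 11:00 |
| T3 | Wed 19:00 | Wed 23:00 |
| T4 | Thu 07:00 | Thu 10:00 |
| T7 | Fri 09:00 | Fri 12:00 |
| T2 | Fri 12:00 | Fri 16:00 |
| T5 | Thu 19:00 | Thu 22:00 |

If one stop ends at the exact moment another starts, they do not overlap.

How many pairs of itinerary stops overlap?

2

Check each pair: they overlap iff neither finishes before the other starts.
Sorted by start: T1, T3, T4, T5, T7, T6, T2.
T3 starts after T1 ends; T1 is clear from here.
T4 starts after T3 ends; T3 is clear from here.
T5 starts after T4 ends; T4 is clear from here.
T7 starts after T5 ends; T5 is clear from here.
T6 starts before T7 ends → T7 and T6 overlap.
T2 starts exactly when T7 ends (back-to-back, no overlap).
T2 starts before T6 ends → T6 and T2 overlap.
Overlapping pairs: T2 & T6, T6 & T7 — 2 in total.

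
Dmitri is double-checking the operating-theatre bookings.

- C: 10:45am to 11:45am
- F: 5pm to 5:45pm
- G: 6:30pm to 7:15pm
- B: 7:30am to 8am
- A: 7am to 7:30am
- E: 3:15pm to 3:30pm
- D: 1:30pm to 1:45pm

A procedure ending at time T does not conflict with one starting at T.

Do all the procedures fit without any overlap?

Sorted by start: A, B, C, D, E, F, G.
B starts exactly when A ends (back-to-back, no overlap), so A has no further overlaps.
C starts after B ends, so B has no further overlaps.
D starts after C ends, so C has no further overlaps.
E starts after D ends, so D has no further overlaps.
F starts after E ends, so E has no further overlaps.
G starts after F ends.
Every pair is clear; the schedule has no overlaps.

Yes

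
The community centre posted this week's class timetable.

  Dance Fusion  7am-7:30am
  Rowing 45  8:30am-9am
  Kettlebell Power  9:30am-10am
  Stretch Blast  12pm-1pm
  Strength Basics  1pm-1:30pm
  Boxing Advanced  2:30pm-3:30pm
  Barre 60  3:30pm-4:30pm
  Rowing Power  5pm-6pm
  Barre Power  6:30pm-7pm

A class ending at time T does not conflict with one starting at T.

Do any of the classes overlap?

No

Sorted by start: Dance Fusion, Rowing 45, Kettlebell Power, Stretch Blast, Strength Basics, Boxing Advanced, Barre 60, Rowing Power, Barre Power.
Rowing 45 starts after Dance Fusion ends; Dance Fusion is clear from here.
Kettlebell Power starts after Rowing 45 ends; Rowing 45 is clear from here.
Stretch Blast starts after Kettlebell Power ends; Kettlebell Power is clear from here.
Strength Basics starts exactly when Stretch Blast ends (back-to-back, no overlap); Stretch Blast is clear from here.
Boxing Advanced starts after Strength Basics ends; Strength Basics is clear from here.
Barre 60 starts exactly when Boxing Advanced ends (back-to-back, no overlap); Boxing Advanced is clear from here.
Rowing Power starts after Barre 60 ends; Barre 60 is clear from here.
Barre Power starts after Rowing Power ends.
Every pair is clear; the schedule has no overlaps.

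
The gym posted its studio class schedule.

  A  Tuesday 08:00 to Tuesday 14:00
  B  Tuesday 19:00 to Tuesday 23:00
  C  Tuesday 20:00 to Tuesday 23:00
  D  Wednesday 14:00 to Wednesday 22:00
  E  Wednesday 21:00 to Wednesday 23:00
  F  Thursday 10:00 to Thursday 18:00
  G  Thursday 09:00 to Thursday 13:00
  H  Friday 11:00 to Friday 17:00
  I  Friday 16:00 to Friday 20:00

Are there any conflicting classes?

Sorted by start: A, B, C, D, E, G, F, H, I.
B starts after A ends; A is clear from here.
C starts before B ends → B and C overlap.
That's a conflict, so the schedule is not conflict-free.

Yes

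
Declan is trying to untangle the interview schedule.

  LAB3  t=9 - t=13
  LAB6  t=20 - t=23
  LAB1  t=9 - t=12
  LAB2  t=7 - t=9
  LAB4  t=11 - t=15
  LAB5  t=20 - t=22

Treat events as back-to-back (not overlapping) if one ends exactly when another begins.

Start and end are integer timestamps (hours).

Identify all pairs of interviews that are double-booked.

Two intervals overlap when each starts before the other ends.
Sorted by start: LAB2, LAB1, LAB3, LAB4, LAB5, LAB6.
LAB1 starts exactly when LAB2 ends (back-to-back, no overlap); LAB2 is clear from here.
LAB3 starts before LAB1 ends → LAB1 and LAB3 overlap.
LAB4 starts before LAB1 ends → LAB1 and LAB4 overlap.
LAB5 starts after LAB1 ends; LAB1 is clear from here.
LAB4 starts before LAB3 ends → LAB3 and LAB4 overlap.
LAB5 starts after LAB3 ends; LAB3 is clear from here.
LAB5 starts after LAB4 ends; LAB4 is clear from here.
LAB6 starts before LAB5 ends → LAB5 and LAB6 overlap.

LAB1 & LAB3, LAB1 & LAB4, LAB3 & LAB4, LAB5 & LAB6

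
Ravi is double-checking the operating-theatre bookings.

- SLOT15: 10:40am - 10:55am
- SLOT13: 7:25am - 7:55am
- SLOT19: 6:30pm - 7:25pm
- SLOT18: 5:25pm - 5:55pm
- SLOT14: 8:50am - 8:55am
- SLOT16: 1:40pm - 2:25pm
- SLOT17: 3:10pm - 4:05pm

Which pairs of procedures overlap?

Sorted by start: SLOT13, SLOT14, SLOT15, SLOT16, SLOT17, SLOT18, SLOT19.
SLOT14 starts after SLOT13 ends; SLOT13 is clear from here.
SLOT15 starts after SLOT14 ends; SLOT14 is clear from here.
SLOT16 starts after SLOT15 ends; SLOT15 is clear from here.
SLOT17 starts after SLOT16 ends; SLOT16 is clear from here.
SLOT18 starts after SLOT17 ends; SLOT17 is clear from here.
SLOT19 starts after SLOT18 ends.

none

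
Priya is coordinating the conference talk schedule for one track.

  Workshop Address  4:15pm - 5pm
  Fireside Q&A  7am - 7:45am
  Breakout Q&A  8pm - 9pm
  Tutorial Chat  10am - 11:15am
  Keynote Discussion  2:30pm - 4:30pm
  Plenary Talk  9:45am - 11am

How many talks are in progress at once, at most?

Walk through starts and ends in time order (an end at T is processed before a start at T):
7am start Fireside Q&A → 1
7:45am end Fireside Q&A → 0
9:45am start Plenary Talk → 1
10am start Tutorial Chat → 2
11am end Plenary Talk → 1
11:15am end Tutorial Chat → 0
2:30pm start Keynote Discussion → 1
4:15pm start Workshop Address → 2
4:30pm end Keynote Discussion → 1
5pm end Workshop Address → 0
8pm start Breakout Q&A → 1
9pm end Breakout Q&A → 0
Peak is 2, at 10am (Plenary Talk, Tutorial Chat).

2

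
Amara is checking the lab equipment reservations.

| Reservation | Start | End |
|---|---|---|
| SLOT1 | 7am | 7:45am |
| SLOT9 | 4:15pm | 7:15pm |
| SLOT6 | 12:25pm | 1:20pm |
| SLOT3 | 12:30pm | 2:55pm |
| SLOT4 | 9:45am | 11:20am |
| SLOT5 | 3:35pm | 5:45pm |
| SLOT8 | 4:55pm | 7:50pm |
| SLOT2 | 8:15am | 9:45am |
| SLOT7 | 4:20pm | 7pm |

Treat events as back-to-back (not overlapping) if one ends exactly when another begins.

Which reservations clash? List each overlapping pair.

Check each pair: they overlap iff neither finishes before the other starts.
Sorted by start: SLOT1, SLOT2, SLOT4, SLOT6, SLOT3, SLOT5, SLOT9, SLOT7, SLOT8.
SLOT2 starts after SLOT1 ends, so nothing later overlaps SLOT1 either.
SLOT4 starts exactly when SLOT2 ends (back-to-back, no overlap), so nothing later overlaps SLOT2 either.
SLOT6 starts after SLOT4 ends, so nothing later overlaps SLOT4 either.
SLOT3 starts before SLOT6 ends → SLOT6 and SLOT3 overlap.
SLOT5 starts after SLOT6 ends, so nothing later overlaps SLOT6 either.
SLOT5 starts after SLOT3 ends, so nothing later overlaps SLOT3 either.
SLOT9 starts before SLOT5 ends → SLOT5 and SLOT9 overlap.
SLOT7 starts before SLOT5 ends → SLOT5 and SLOT7 overlap.
SLOT8 starts before SLOT5 ends → SLOT5 and SLOT8 overlap.
SLOT7 starts before SLOT9 ends → SLOT9 and SLOT7 overlap.
SLOT8 starts before SLOT9 ends → SLOT9 and SLOT8 overlap.
SLOT8 starts before SLOT7 ends → SLOT7 and SLOT8 overlap.

SLOT3 & SLOT6, SLOT5 & SLOT7, SLOT5 & SLOT8, SLOT5 & SLOT9, SLOT7 & SLOT8, SLOT7 & SLOT9, SLOT8 & SLOT9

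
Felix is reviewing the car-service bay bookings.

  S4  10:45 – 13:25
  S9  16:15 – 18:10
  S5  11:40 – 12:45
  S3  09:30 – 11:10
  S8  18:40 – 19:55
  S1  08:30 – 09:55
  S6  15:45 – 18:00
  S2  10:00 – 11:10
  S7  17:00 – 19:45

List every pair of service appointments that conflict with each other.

S1 & S3, S2 & S3, S2 & S4, S3 & S4, S4 & S5, S6 & S7, S6 & S9, S7 & S8, S7 & S9

Two intervals overlap when each starts before the other ends.
Sorted by start: S1, S3, S2, S4, S5, S6, S9, S7, S8.
S3 starts before S1 ends → S1 and S3 overlap.
S2 starts after S1 ends, so S1 has no further overlaps.
S2 starts before S3 ends → S3 and S2 overlap.
S4 starts before S3 ends → S3 and S4 overlap.
S5 starts after S3 ends, so S3 has no further overlaps.
S4 starts before S2 ends → S2 and S4 overlap.
S5 starts after S2 ends, so S2 has no further overlaps.
S5 starts before S4 ends → S4 and S5 overlap.
S6 starts after S4 ends, so S4 has no further overlaps.
S6 starts after S5 ends, so S5 has no further overlaps.
S9 starts before S6 ends → S6 and S9 overlap.
S7 starts before S6 ends → S6 and S7 overlap.
S8 starts after S6 ends.
S7 starts before S9 ends → S9 and S7 overlap.
S8 starts after S9 ends.
S8 starts before S7 ends → S7 and S8 overlap.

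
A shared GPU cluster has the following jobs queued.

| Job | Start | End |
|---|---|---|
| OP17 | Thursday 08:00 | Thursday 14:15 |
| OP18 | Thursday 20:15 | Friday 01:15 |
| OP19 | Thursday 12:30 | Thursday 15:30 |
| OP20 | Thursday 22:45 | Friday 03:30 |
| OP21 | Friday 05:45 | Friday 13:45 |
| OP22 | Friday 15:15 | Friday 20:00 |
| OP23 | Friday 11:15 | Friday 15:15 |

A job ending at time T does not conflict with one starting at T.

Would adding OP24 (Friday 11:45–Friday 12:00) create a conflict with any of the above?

Yes — it overlaps OP21, OP23

OP17: ends Thursday 14:15 at or before OP24 starts Friday 11:45 → clear.
OP19: ends Thursday 15:30 at or before OP24 starts Friday 11:45 → clear.
OP18: ends Friday 01:15 at or before OP24 starts Friday 11:45 → clear.
OP20: ends Friday 03:30 at or before OP24 starts Friday 11:45 → clear.
OP21: starts Friday 05:45 before OP24 ends Friday 12:00, and ends Friday 13:45 after OP24 starts Friday 11:45 → overlap.
OP23: starts Friday 11:15 before OP24 ends Friday 12:00, and ends Friday 15:15 after OP24 starts Friday 11:45 → overlap.
OP22: starts Friday 15:15 at or after OP24 ends Friday 12:00 → clear.
OP24 overlaps OP21, OP23.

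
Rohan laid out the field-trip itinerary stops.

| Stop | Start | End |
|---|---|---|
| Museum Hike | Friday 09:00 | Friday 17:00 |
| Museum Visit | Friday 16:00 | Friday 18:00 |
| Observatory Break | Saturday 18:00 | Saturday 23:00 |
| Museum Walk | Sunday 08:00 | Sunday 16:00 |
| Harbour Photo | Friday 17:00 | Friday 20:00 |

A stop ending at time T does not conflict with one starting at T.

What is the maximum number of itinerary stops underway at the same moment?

2

Sweep the timeline, counting +1 at each start and −1 at each end (ends before starts at a tie):
Friday 09:00 start Museum Hike → 1
Friday 16:00 start Museum Visit → 2
Friday 17:00 end Museum Hike → 1
Friday 17:00 start Harbour Photo → 2
Friday 18:00 end Museum Visit → 1
Friday 20:00 end Harbour Photo → 0
Saturday 18:00 start Observatory Break → 1
Saturday 23:00 end Observatory Break → 0
Sunday 08:00 start Museum Walk → 1
Sunday 16:00 end Museum Walk → 0
Peak is 2, at Friday 16:00 (Museum Hike, Museum Visit).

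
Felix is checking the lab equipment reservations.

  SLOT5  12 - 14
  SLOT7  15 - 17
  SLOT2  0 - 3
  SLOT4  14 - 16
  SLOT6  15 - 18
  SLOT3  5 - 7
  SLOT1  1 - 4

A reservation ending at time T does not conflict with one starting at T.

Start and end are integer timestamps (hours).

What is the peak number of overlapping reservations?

3

Sweep the timeline, counting +1 at each start and −1 at each end (ends before starts at a tie):
0 start SLOT2 → 1
1 start SLOT1 → 2
3 end SLOT2 → 1
4 end SLOT1 → 0
5 start SLOT3 → 1
7 end SLOT3 → 0
12 start SLOT5 → 1
14 end SLOT5 → 0
14 start SLOT4 → 1
15 start SLOT6 → 2
15 start SLOT7 → 3
16 end SLOT4 → 2
17 end SLOT7 → 1
18 end SLOT6 → 0
Peak is 3, at 15 (SLOT4, SLOT6, SLOT7).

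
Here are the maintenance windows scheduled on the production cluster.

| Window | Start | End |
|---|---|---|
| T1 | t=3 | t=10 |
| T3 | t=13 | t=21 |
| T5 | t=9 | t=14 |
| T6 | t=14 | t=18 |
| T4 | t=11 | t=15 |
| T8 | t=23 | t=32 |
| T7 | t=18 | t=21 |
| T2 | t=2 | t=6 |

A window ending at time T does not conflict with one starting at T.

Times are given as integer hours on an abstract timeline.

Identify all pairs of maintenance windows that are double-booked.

T1 & T2, T1 & T5, T3 & T4, T3 & T5, T3 & T6, T3 & T7, T4 & T5, T4 & T6

Sorted by start: T2, T1, T5, T4, T3, T6, T7, T8.
T1 starts before T2 ends → T2 and T1 overlap.
T5 starts after T2 ends, so T2 has no further overlaps.
T5 starts before T1 ends → T1 and T5 overlap.
T4 starts after T1 ends, so T1 has no further overlaps.
T4 starts before T5 ends → T5 and T4 overlap.
T3 starts before T5 ends → T5 and T3 overlap.
T6 starts exactly when T5 ends (back-to-back, no overlap), so T5 has no further overlaps.
T3 starts before T4 ends → T4 and T3 overlap.
T6 starts before T4 ends → T4 and T6 overlap.
T7 starts after T4 ends, so T4 has no further overlaps.
T6 starts before T3 ends → T3 and T6 overlap.
T7 starts before T3 ends → T3 and T7 overlap.
T8 starts after T3 ends.
T7 starts exactly when T6 ends (back-to-back, no overlap), so T6 has no further overlaps.
T8 starts after T7 ends.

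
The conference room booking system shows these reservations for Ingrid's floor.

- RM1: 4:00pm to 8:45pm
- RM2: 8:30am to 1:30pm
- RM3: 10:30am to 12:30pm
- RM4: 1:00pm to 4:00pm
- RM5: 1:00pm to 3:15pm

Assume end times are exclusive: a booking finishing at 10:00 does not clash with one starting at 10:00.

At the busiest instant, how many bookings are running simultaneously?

Sweep the timeline, counting +1 at each start and −1 at each end (ends before starts at a tie):
8:30am start RM2 → 1
10:30am start RM3 → 2
12:30pm end RM3 → 1
1:00pm start RM4 → 2
1:00pm start RM5 → 3
1:30pm end RM2 → 2
3:15pm end RM5 → 1
4:00pm end RM4 → 0
4:00pm start RM1 → 1
8:45pm end RM1 → 0
Peak is 3, at 1:00pm (RM2, RM4, RM5).

3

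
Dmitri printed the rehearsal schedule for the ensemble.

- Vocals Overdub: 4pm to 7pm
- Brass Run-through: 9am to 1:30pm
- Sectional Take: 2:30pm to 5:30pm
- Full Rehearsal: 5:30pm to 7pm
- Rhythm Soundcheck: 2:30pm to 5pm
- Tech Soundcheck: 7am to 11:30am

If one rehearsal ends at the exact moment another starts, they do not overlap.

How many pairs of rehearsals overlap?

5

Sorted by start: Tech Soundcheck, Brass Run-through, Rhythm Soundcheck, Sectional Take, Vocals Overdub, Full Rehearsal.
Brass Run-through starts before Tech Soundcheck ends → Tech Soundcheck and Brass Run-through overlap.
Rhythm Soundcheck starts after Tech Soundcheck ends, so nothing later overlaps Tech Soundcheck either.
Rhythm Soundcheck starts after Brass Run-through ends, so nothing later overlaps Brass Run-through either.
Sectional Take starts before Rhythm Soundcheck ends → Rhythm Soundcheck and Sectional Take overlap.
Vocals Overdub starts before Rhythm Soundcheck ends → Rhythm Soundcheck and Vocals Overdub overlap.
Full Rehearsal starts after Rhythm Soundcheck ends.
Vocals Overdub starts before Sectional Take ends → Sectional Take and Vocals Overdub overlap.
Full Rehearsal starts exactly when Sectional Take ends (back-to-back, no overlap).
Full Rehearsal starts before Vocals Overdub ends → Vocals Overdub and Full Rehearsal overlap.
Overlapping pairs: Brass Run-through & Tech Soundcheck, Full Rehearsal & Vocals Overdub, Rhythm Soundcheck & Sectional Take, Rhythm Soundcheck & Vocals Overdub, Sectional Take & Vocals Overdub — 5 in total.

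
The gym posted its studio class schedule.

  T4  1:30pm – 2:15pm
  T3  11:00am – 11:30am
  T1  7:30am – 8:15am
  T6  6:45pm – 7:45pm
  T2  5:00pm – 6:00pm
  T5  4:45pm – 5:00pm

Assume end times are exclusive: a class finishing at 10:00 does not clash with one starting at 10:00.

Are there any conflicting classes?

Check each pair: they overlap iff neither finishes before the other starts.
Sorted by start: T1, T3, T4, T5, T2, T6.
T3 starts after T1 ends, so T1 has no further overlaps.
T4 starts after T3 ends, so T3 has no further overlaps.
T5 starts after T4 ends, so T4 has no further overlaps.
T2 starts exactly when T5 ends (back-to-back, no overlap), so T5 has no further overlaps.
T6 starts after T2 ends.
Every pair is clear; the schedule has no overlaps.

No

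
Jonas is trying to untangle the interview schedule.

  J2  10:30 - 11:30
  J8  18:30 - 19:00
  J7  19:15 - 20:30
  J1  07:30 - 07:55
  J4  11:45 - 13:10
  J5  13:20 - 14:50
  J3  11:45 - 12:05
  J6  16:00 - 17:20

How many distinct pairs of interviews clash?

Sorted by start: J1, J2, J3, J4, J5, J6, J8, J7.
J2 starts after J1 ends — done with J1.
J3 starts after J2 ends — done with J2.
J4 starts before J3 ends → J3 and J4 overlap.
J5 starts after J3 ends — done with J3.
J5 starts after J4 ends — done with J4.
J6 starts after J5 ends — done with J5.
J8 starts after J6 ends — done with J6.
J7 starts after J8 ends.
Overlapping pairs: J3 & J4 — 1 in total.

1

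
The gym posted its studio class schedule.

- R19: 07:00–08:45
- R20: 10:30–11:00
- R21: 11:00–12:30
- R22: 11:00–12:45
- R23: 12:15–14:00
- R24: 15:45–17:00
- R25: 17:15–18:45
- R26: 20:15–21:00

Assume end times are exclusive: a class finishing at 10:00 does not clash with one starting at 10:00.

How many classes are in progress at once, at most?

Walk through starts and ends in time order (an end at T is processed before a start at T):
07:00 start R19 → 1
08:45 end R19 → 0
10:30 start R20 → 1
11:00 end R20 → 0
11:00 start R21 → 1
11:00 start R22 → 2
12:15 start R23 → 3
12:30 end R21 → 2
12:45 end R22 → 1
14:00 end R23 → 0
15:45 start R24 → 1
17:00 end R24 → 0
17:15 start R25 → 1
18:45 end R25 → 0
20:15 start R26 → 1
21:00 end R26 → 0
Peak is 3, at 12:15 (R21, R22, R23).

3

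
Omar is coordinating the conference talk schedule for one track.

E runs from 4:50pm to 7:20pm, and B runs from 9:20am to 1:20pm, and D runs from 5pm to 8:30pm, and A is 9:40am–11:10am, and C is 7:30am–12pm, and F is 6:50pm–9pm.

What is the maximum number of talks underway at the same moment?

Walk through starts and ends in time order (an end at T is processed before a start at T):
7:30am start C → 1
9:20am start B → 2
9:40am start A → 3
11:10am end A → 2
12pm end C → 1
1:20pm end B → 0
4:50pm start E → 1
5pm start D → 2
6:50pm start F → 3
7:20pm end E → 2
8:30pm end D → 1
9pm end F → 0
Peak is 3, at 9:40am (A, B, C).

3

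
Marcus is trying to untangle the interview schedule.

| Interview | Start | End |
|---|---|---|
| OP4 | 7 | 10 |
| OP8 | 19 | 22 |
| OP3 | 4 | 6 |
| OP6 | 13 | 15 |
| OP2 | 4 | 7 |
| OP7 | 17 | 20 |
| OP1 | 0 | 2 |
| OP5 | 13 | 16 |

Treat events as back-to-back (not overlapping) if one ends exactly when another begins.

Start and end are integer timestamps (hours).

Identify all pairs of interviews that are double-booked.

OP2 & OP3, OP5 & OP6, OP7 & OP8

Two intervals overlap when each starts before the other ends.
Sorted by start: OP1, OP2, OP3, OP4, OP5, OP6, OP7, OP8.
OP2 starts after OP1 ends — done with OP1.
OP3 starts before OP2 ends → OP2 and OP3 overlap.
OP4 starts exactly when OP2 ends (back-to-back, no overlap) — done with OP2.
OP4 starts after OP3 ends — done with OP3.
OP5 starts after OP4 ends — done with OP4.
OP6 starts before OP5 ends → OP5 and OP6 overlap.
OP7 starts after OP5 ends — done with OP5.
OP7 starts after OP6 ends — done with OP6.
OP8 starts before OP7 ends → OP7 and OP8 overlap.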